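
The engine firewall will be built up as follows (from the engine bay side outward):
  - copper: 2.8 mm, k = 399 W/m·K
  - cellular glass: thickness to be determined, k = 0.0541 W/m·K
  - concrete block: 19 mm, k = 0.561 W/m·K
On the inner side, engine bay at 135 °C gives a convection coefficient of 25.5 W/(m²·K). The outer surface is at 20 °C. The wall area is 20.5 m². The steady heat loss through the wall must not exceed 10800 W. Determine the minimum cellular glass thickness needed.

Thermal resistances in series:
R_inner film = 1/(h_i·A) = 1/(25.5×20.5) = 0.001913 K/W
R_copper = L/(kA) = 0.0028/(399×20.5) = 3.423×10^-7 K/W
R_concrete block = L/(kA) = 0.019/(0.561×20.5) = 0.001652 K/W
Sum of the known resistances R_other = 0.003565 K/W
Required total resistance R_tot = ΔT/Q_allow = 115/10800 = 0.01065 K/W
R_cellular glass = R_tot − R_other = 0.007083 K/W
L = R·k·A = 0.007083×0.0541×20.5

L ≈ 7.86 mm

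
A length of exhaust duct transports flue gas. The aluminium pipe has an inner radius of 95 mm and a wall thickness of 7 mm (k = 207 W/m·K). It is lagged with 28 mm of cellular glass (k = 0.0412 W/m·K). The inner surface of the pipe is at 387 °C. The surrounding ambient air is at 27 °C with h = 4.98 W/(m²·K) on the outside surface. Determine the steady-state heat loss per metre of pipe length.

q′ ≈ 304 W/m

For a radial system each layer contributes R = ln(r_out/r_in)/(2πkL); films add R = 1/(hA).
R_aluminium pipe wall = ln(102/95)/(2π×207×1) = 5.466×10^-5 K/W
R_cellular glass = ln(130/102)/(2π×0.0412×1) = 0.937 K/W
R_outer film = 1/(h_o·2πr_oL) = 1/(4.98×2π×0.13×1) = 0.2458 K/W
R_total = 1.183 K/W
Q = ΔT/R_total = 360/1.183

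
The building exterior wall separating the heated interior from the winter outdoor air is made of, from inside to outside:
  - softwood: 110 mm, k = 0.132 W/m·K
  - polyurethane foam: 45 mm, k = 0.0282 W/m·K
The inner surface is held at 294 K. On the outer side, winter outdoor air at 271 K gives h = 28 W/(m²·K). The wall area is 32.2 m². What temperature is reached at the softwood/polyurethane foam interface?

T ≈ 286 K

Series thermal resistances:
R_softwood = L/(kA) = 0.11/(0.132×32.2) = 0.02588 K/W
R_polyurethane foam = L/(kA) = 0.045/(0.0282×32.2) = 0.04956 K/W
R_outer film = 1/(h_o·A) = 1/(28×32.2) = 0.001109 K/W
R_total = 0.07655 K/W;  Q = ΔT/R_total = 23/0.07655 = 300.5 W
T_interface = T_inner − Q·ΣR(inner→interface) = 294 − 300×0.02588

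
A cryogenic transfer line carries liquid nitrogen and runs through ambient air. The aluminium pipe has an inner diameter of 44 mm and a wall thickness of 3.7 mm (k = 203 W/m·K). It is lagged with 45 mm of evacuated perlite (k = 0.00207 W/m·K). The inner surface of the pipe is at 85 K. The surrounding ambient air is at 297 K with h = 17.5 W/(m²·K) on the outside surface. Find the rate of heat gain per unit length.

q′ ≈ 2.72 W/m

Radial resistances (cylindrical: R_cond = ln(r_o/r_i)/(2πkL), R_conv = 1/(h·2πrL)):
R_aluminium pipe wall = ln(25.7/22)/(2π×203×1) = 1.219×10^-4 K/W
R_evacuated perlite = ln(70.7/25.7)/(2π×0.00207×1) = 77.81 K/W
R_outer film = 1/(h_o·2πr_oL) = 1/(17.5×2π×0.0707×1) = 0.1286 K/W
R_total = 77.93 K/W
Q = ΔT/R_total = 212/77.93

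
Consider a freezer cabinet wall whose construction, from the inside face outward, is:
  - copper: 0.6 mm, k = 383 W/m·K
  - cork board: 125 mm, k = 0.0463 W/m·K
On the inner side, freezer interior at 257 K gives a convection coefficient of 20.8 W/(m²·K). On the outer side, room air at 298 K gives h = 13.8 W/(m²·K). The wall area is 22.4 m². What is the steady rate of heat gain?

Q ≈ 326 W

Treating each layer as a thermal resistance in series:
R_inner film = 1/(h_i·A) = 1/(20.8×22.4) = 0.002146 K/W
R_copper = L/(kA) = 0.0006/(383×22.4) = 6.994×10^-8 K/W
R_cork board = L/(kA) = 0.125/(0.0463×22.4) = 0.1205 K/W
R_outer film = 1/(h_o·A) = 1/(13.8×22.4) = 0.003235 K/W
R_total = 0.1259 K/W
Q = ΔT / R_total = 41 / 0.1259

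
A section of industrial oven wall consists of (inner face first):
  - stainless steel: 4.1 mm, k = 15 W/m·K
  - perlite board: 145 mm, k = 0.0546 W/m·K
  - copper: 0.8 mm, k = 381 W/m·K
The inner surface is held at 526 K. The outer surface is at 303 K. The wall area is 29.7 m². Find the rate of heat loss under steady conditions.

Using the resistance-network approach (series):
R_stainless steel = L/(kA) = 0.0041/(15×29.7) = 9.203×10^-6 K/W
R_perlite board = L/(kA) = 0.145/(0.0546×29.7) = 0.08942 K/W
R_copper = L/(kA) = 0.0008/(381×29.7) = 7.07×10^-8 K/W
R_total = 0.08943 K/W
Q = ΔT / R_total = 223 / 0.08943

Q ≈ 2490 W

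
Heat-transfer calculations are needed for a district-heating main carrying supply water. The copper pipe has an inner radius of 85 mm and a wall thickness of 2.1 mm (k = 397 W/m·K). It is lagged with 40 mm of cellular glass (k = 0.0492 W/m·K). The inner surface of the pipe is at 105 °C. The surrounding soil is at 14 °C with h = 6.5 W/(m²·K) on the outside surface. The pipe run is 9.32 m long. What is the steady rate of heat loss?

Q ≈ 599 W

Treating each annulus and film as a series resistance:
R_copper pipe wall = ln(87.1/85)/(2π×397×9.32) = 1.05×10^-6 K/W
R_cellular glass = ln(127.1/87.1)/(2π×0.0492×9.32) = 0.1312 K/W
R_outer film = 1/(h_o·2πr_oL) = 1/(6.5×2π×0.1271×9.32) = 0.02067 K/W
R_total = 0.1518 K/W
Q = ΔT/R_total = 91/0.1518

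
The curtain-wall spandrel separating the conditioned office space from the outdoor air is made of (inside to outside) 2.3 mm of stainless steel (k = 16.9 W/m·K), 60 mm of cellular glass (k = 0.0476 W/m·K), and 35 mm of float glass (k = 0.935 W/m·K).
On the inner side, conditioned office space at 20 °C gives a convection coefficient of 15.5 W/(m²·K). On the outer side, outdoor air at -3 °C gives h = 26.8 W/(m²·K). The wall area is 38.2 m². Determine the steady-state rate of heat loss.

Using the resistance-network approach (series):
R_inner film = 1/(h_i·A) = 1/(15.5×38.2) = 0.001689 K/W
R_stainless steel = L/(kA) = 0.0023/(16.9×38.2) = 3.563×10^-6 K/W
R_cellular glass = L/(kA) = 0.06/(0.0476×38.2) = 0.033 K/W
R_float glass = L/(kA) = 0.035/(0.935×38.2) = 9.799×10^-4 K/W
R_outer film = 1/(h_o·A) = 1/(26.8×38.2) = 9.768×10^-4 K/W
R_total = 0.03665 K/W
Q = ΔT / R_total = 23 / 0.03665

Q ≈ 628 W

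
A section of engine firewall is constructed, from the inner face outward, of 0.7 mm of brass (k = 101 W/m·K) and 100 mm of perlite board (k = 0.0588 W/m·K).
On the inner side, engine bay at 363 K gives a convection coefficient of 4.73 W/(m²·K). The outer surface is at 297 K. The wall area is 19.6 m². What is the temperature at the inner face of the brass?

Model the wall as resistances in series:
R_inner film = 1/(h_i·A) = 1/(4.73×19.6) = 0.01079 K/W
R_brass = L/(kA) = 0.0007/(101×19.6) = 3.536×10^-7 K/W
R_perlite board = L/(kA) = 0.1/(0.0588×19.6) = 0.08677 K/W
R_total = 0.09756 K/W;  Q = ΔT/R_total = 66/0.09756 = 676.5 W
T_interface = T_inner − Q·ΣR(inner→interface) = 363 − 677×0.01079

T ≈ 356 K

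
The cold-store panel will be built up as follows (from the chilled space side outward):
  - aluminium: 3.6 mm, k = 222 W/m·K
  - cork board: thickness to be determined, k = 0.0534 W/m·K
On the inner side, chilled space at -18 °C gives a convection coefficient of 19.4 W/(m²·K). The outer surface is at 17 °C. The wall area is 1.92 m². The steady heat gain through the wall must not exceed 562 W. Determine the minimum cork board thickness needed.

L ≈ 3.63 mm

Treating each layer as a thermal resistance in series:
R_inner film = 1/(h_i·A) = 1/(19.4×1.92) = 0.02685 K/W
R_aluminium = L/(kA) = 0.0036/(222×1.92) = 8.446×10^-6 K/W
Sum of the known resistances R_other = 0.02686 K/W
Required total resistance R_tot = ΔT/Q_allow = 35/562 = 0.06228 K/W
R_cork board = R_tot − R_other = 0.03542 K/W
L = R·k·A = 0.03542×0.0534×1.92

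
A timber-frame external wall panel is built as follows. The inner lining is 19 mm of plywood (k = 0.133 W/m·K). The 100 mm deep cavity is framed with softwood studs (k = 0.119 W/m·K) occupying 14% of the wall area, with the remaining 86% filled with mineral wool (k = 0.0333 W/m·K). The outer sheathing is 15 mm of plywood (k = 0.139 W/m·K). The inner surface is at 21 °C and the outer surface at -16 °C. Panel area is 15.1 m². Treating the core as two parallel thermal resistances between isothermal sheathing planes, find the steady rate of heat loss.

Sheathing layers in series; stud and cavity paths in parallel between them.
R_inner = 0.019/(0.133×15.1) = 0.009461 K/W
R_stud  = 0.1/(0.119×0.14×15.1) = 0.3975 K/W
R_cav   = 0.1/(0.0333×0.86×15.1) = 0.2312 K/W
1/R_core = 1/R_stud + 1/R_cav → R_core = 0.1462 K/W
R_outer = 0.015/(0.139×15.1) = 0.007147 K/W
R_total = 0.1628 K/W
Q = ΔT/R_total = 37/0.1628

Q ≈ 227 W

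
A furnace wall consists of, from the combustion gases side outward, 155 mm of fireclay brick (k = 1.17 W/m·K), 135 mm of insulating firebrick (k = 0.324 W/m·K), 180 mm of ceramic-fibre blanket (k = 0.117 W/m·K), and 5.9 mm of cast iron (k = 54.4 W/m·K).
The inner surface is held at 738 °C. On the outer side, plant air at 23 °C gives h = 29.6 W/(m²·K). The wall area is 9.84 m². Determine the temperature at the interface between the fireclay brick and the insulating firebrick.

Using the resistance-network approach (series):
R_fireclay brick = L/(kA) = 0.155/(1.17×9.84) = 0.01346 K/W
R_insulating firebrick = L/(kA) = 0.135/(0.324×9.84) = 0.04234 K/W
R_ceramic-fibre blanket = L/(kA) = 0.18/(0.117×9.84) = 0.1563 K/W
R_cast iron = L/(kA) = 0.0059/(54.4×9.84) = 1.102×10^-5 K/W
R_outer film = 1/(h_o·A) = 1/(29.6×9.84) = 0.003433 K/W
R_total = 0.2156 K/W;  Q = ΔT/R_total = 715/0.2156 = 3316 W
T_interface = T_inner − Q·ΣR(inner→interface) = 738 − 3320×0.01346

T ≈ 693 °C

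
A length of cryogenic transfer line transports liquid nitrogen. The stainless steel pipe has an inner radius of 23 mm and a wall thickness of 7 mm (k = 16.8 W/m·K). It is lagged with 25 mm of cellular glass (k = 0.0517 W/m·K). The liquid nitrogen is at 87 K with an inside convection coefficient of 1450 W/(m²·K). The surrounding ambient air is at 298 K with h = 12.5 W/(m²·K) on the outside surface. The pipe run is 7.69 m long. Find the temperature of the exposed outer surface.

Cylindrical conduction, so R = ln(r₂/r₁)/(2πkL) per layer, in series:
R_inner film = 1/(h_i·2πr₁L) = 1/(1450×2π×0.023×7.69) = 6.206×10^-4 K/W
R_stainless steel pipe wall = ln(30/23)/(2π×16.8×7.69) = 3.273×10^-4 K/W
R_cellular glass = ln(55/30)/(2π×0.0517×7.69) = 0.2426 K/W
R_outer film = 1/(h_o·2πr_oL) = 1/(12.5×2π×0.055×7.69) = 0.0301 K/W
R_total = 0.2737 K/W
Q = ΔT/R_total = 211/0.2737
Q = 771 W
T_interface = T_inner + Q·ΣR(inner→interface) = 87 + 771×0.2436

T ≈ 275 K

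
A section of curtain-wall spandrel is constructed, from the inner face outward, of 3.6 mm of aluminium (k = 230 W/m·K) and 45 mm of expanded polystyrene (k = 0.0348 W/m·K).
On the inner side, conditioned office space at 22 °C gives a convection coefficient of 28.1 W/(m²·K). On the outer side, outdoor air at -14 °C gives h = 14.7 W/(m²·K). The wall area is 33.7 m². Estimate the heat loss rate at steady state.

Model the wall as resistances in series:
R_inner film = 1/(h_i·A) = 1/(28.1×33.7) = 0.001056 K/W
R_aluminium = L/(kA) = 0.0036/(230×33.7) = 4.645×10^-7 K/W
R_expanded polystyrene = L/(kA) = 0.045/(0.0348×33.7) = 0.03837 K/W
R_outer film = 1/(h_o·A) = 1/(14.7×33.7) = 0.002019 K/W
R_total = 0.04145 K/W
Q = ΔT / R_total = 36 / 0.04145

Q ≈ 869 W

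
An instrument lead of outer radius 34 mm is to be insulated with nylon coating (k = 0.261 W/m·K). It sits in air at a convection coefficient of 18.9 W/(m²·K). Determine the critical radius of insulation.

r_cr ≈ 13.8 mm

For a cylinder r_cr = k/h = 0.261/18.9
r_cr = 13.8 mm; since the bare radius (34 mm) is above r_cr, any added insulation will reduce heat loss.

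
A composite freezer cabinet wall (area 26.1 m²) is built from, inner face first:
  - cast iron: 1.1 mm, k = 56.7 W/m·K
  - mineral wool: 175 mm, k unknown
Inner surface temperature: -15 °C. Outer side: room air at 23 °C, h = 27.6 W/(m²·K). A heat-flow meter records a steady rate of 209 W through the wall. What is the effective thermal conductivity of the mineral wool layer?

k ≈ 0.0372 W/(m·K)

Model the wall as resistances in series:
R_cast iron = L/(kA) = 0.0011/(56.7×26.1) = 7.433×10^-7 K/W
R_outer film = 1/(h_o·A) = 1/(27.6×26.1) = 0.001388 K/W
Sum of known resistances R_other = 0.001389 K/W
Total R = ΔT/Q = 38/209 = 0.1818 K/W
R_mineral wool = R_total − R_other = 0.1804 K/W
k = L/(R·A) = 0.175/(0.1804×26.1)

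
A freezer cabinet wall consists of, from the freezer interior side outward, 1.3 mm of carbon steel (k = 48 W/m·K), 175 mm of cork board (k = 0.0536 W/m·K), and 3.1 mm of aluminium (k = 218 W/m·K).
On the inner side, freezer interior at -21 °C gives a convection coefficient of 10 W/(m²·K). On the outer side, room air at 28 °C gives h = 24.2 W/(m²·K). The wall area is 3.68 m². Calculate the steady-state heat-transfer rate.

Q ≈ 52.9 W

Using the resistance-network approach (series):
R_inner film = 1/(h_i·A) = 1/(10×3.68) = 0.02717 K/W
R_carbon steel = L/(kA) = 0.0013/(48×3.68) = 7.36×10^-6 K/W
R_cork board = L/(kA) = 0.175/(0.0536×3.68) = 0.8872 K/W
R_aluminium = L/(kA) = 0.0031/(218×3.68) = 3.864×10^-6 K/W
R_outer film = 1/(h_o·A) = 1/(24.2×3.68) = 0.01123 K/W
R_total = 0.9256 K/W
Q = ΔT / R_total = 49 / 0.9256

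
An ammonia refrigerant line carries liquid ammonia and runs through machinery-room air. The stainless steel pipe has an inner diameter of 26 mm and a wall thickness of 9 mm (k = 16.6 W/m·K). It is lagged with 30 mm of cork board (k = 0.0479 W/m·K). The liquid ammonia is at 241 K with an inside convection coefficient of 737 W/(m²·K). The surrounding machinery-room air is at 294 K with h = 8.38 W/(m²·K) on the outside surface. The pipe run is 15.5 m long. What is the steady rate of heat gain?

Per-layer cylindrical resistances, series-summed:
R_inner film = 1/(h_i·2πr₁L) = 1/(737×2π×0.013×15.5) = 0.001072 K/W
R_stainless steel pipe wall = ln(22/13)/(2π×16.6×15.5) = 3.254×10^-4 K/W
R_cork board = ln(52/22)/(2π×0.0479×15.5) = 0.1844 K/W
R_outer film = 1/(h_o·2πr_oL) = 1/(8.38×2π×0.052×15.5) = 0.02356 K/W
R_total = 0.2094 K/W
Q = ΔT/R_total = 53/0.2094

Q ≈ 253 W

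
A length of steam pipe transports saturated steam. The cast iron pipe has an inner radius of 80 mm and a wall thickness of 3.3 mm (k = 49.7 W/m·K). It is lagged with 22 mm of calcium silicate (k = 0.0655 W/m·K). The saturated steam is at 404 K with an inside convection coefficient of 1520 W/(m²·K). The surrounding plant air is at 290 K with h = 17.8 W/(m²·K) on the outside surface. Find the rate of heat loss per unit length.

For a radial system each layer contributes R = ln(r_out/r_in)/(2πkL); films add R = 1/(hA).
R_inner film = 1/(h_i·2πr₁L) = 1/(1520×2π×0.08×1) = 0.001309 K/W
R_cast iron pipe wall = ln(83.3/80)/(2π×49.7×1) = 1.294×10^-4 K/W
R_calcium silicate = ln(105.3/83.3)/(2π×0.0655×1) = 0.5695 K/W
R_outer film = 1/(h_o·2πr_oL) = 1/(17.8×2π×0.1053×1) = 0.08491 K/W
R_total = 0.6558 K/W
Q = ΔT/R_total = 114/0.6558

q′ ≈ 174 W/m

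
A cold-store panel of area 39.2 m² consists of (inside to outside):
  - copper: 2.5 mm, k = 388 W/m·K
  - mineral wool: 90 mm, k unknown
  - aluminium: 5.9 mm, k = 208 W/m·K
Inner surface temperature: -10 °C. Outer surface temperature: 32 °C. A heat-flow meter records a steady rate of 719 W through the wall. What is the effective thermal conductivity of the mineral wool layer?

k ≈ 0.0393 W/(m·K)

Thermal resistances in series:
R_copper = L/(kA) = 0.0025/(388×39.2) = 1.644×10^-7 K/W
R_aluminium = L/(kA) = 0.0059/(208×39.2) = 7.236×10^-7 K/W
Sum of known resistances R_other = 8.88×10^-7 K/W
Total R = ΔT/Q = 42/719 = 0.05841 K/W
R_mineral wool = R_total − R_other = 0.05841 K/W
k = L/(R·A) = 0.09/(0.05841×39.2)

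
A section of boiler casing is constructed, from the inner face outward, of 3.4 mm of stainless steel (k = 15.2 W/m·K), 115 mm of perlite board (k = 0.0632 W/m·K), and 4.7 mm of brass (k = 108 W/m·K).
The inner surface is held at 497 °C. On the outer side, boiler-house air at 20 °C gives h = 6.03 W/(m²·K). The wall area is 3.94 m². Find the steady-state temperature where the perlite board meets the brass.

Series thermal resistances:
R_stainless steel = L/(kA) = 0.0034/(15.2×3.94) = 5.677×10^-5 K/W
R_perlite board = L/(kA) = 0.115/(0.0632×3.94) = 0.4618 K/W
R_brass = L/(kA) = 0.0047/(108×3.94) = 1.105×10^-5 K/W
R_outer film = 1/(h_o·A) = 1/(6.03×3.94) = 0.04209 K/W
R_total = 0.504 K/W;  Q = ΔT/R_total = 477/0.504 = 946.4 W
T_interface = T_inner − Q·ΣR(inner→interface) = 497 − 946×0.4619

T ≈ 59.8 °C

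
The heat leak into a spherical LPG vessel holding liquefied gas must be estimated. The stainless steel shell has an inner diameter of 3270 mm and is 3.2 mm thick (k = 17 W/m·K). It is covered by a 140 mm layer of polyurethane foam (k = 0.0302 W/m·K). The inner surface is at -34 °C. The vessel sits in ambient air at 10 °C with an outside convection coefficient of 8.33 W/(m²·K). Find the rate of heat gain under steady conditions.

Q ≈ 339 W

Each spherical layer contributes R = (1/r_i − 1/r_o)/(4πk):
R_stainless steel shell = (1/1.635 − 1/1.6382)/(4π×17) = 5.593×10^-6 K/W
R_polyurethane foam = (1/1.6382 − 1/1.7782)/(4π×0.0302) = 0.1266 K/W
R_outer film = 1/(h·4πr_o²) = 1/(8.33×4π×1.7782²) = 0.003021 K/W
R_total = 0.1297 K/W
Q = ΔT/R_total = 44/0.1297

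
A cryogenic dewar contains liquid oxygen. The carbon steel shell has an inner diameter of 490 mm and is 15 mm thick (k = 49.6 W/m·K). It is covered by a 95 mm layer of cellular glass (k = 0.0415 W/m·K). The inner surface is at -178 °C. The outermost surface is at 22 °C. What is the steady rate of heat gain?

Spherical conduction: R = (1/r_in − 1/r_out)/(4πk) per layer; series-sum.
R_carbon steel shell = (1/0.245 − 1/0.26)/(4π×49.6) = 3.778×10^-4 K/W
R_cellular glass = (1/0.26 − 1/0.355)/(4π×0.0415) = 1.974 K/W
R_total = 1.974 K/W
Q = ΔT/R_total = 200/1.974

Q ≈ 101 W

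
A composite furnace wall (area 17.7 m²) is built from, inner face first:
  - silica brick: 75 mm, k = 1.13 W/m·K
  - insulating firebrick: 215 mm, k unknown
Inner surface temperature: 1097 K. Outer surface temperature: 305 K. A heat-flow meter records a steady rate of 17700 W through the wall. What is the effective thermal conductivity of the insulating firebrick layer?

k ≈ 0.296 W/(m·K)

Treating each layer as a thermal resistance in series:
R_silica brick = L/(kA) = 0.075/(1.13×17.7) = 0.00375 K/W
Sum of known resistances R_other = 0.00375 K/W
Total R = ΔT/Q = 792/17700 = 0.04475 K/W
R_insulating firebrick = R_total − R_other = 0.041 K/W
k = L/(R·A) = 0.215/(0.041×17.7)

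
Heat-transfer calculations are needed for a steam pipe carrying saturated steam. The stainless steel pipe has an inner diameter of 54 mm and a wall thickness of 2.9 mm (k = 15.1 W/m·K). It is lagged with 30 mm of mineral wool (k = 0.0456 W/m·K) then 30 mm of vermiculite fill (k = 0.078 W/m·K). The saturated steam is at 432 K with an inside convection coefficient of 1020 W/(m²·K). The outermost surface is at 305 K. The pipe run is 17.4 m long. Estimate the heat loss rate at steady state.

Treating each annulus and film as a series resistance:
R_inner film = 1/(h_i·2πr₁L) = 1/(1020×2π×0.027×17.4) = 3.321×10^-4 K/W
R_stainless steel pipe wall = ln(29.9/27)/(2π×15.1×17.4) = 6.18×10^-5 K/W
R_mineral wool = ln(59.9/29.9)/(2π×0.0456×17.4) = 0.1394 K/W
R_vermiculite fill = ln(89.9/59.9)/(2π×0.078×17.4) = 0.04761 K/W
R_total = 0.1874 K/W
Q = ΔT/R_total = 127/0.1874

Q ≈ 678 W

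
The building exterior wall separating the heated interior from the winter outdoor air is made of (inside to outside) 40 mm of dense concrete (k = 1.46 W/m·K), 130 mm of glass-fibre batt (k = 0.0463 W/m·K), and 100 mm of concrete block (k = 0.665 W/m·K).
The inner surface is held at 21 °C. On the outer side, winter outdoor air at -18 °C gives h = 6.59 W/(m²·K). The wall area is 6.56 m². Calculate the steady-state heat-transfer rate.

Q ≈ 81.5 W

Model the wall as resistances in series:
R_dense concrete = L/(kA) = 0.04/(1.46×6.56) = 0.004176 K/W
R_glass-fibre batt = L/(kA) = 0.13/(0.0463×6.56) = 0.428 K/W
R_concrete block = L/(kA) = 0.1/(0.665×6.56) = 0.02292 K/W
R_outer film = 1/(h_o·A) = 1/(6.59×6.56) = 0.02313 K/W
R_total = 0.4782 K/W
Q = ΔT / R_total = 39 / 0.4782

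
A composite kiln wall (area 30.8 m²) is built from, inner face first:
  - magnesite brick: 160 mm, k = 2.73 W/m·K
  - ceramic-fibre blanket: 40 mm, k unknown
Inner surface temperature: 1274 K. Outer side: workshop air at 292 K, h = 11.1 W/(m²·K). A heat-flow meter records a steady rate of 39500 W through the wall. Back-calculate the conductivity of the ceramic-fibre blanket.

k ≈ 0.0648 W/(m·K)

Series thermal resistances:
R_magnesite brick = L/(kA) = 0.16/(2.73×30.8) = 0.001903 K/W
R_outer film = 1/(h_o·A) = 1/(11.1×30.8) = 0.002925 K/W
Sum of known resistances R_other = 0.004828 K/W
Total R = ΔT/Q = 982/39500 = 0.02486 K/W
R_ceramic-fibre blanket = R_total − R_other = 0.02003 K/W
k = L/(R·A) = 0.04/(0.02003×30.8)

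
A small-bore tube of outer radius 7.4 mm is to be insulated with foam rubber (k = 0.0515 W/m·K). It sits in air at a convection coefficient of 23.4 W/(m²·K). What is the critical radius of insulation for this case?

For a cylinder r_cr = k/h = 0.0515/23.4
r_cr = 2.2 mm; since the bare radius (7.4 mm) is above r_cr, any added insulation will reduce heat loss.

r_cr ≈ 2.2 mm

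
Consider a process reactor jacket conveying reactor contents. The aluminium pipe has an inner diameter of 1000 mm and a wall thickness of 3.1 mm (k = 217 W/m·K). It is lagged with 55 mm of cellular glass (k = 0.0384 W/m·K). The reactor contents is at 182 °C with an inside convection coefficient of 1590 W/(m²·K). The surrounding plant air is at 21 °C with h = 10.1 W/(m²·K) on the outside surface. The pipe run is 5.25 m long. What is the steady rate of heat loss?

Q ≈ 1840 W

Treating each annulus and film as a series resistance:
R_inner film = 1/(h_i·2πr₁L) = 1/(1590×2π×0.5×5.25) = 3.813×10^-5 K/W
R_aluminium pipe wall = ln(503.1/500)/(2π×217×5.25) = 8.635×10^-7 K/W
R_cellular glass = ln(558.1/503.1)/(2π×0.0384×5.25) = 0.08191 K/W
R_outer film = 1/(h_o·2πr_oL) = 1/(10.1×2π×0.5581×5.25) = 0.005378 K/W
R_total = 0.08732 K/W
Q = ΔT/R_total = 161/0.08732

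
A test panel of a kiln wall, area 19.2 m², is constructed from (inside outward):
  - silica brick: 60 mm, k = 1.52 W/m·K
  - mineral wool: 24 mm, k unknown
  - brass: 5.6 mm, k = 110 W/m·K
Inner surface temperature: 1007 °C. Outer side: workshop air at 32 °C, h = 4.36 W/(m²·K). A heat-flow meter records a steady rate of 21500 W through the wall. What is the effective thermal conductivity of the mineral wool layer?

Series thermal resistances:
R_silica brick = L/(kA) = 0.06/(1.52×19.2) = 0.002056 K/W
R_brass = L/(kA) = 0.0056/(110×19.2) = 2.652×10^-6 K/W
R_outer film = 1/(h_o·A) = 1/(4.36×19.2) = 0.01195 K/W
Sum of known resistances R_other = 0.014 K/W
Total R = ΔT/Q = 975/21500 = 0.04535 K/W
R_mineral wool = R_total − R_other = 0.03134 K/W
k = L/(R·A) = 0.024/(0.03134×19.2)

k ≈ 0.0399 W/(m·K)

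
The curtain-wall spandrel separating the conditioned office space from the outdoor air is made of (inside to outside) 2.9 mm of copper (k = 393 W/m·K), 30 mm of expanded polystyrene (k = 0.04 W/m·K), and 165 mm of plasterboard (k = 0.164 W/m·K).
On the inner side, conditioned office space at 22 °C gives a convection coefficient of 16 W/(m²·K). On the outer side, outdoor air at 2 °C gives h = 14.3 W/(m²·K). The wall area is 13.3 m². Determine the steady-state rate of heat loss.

Series thermal resistances:
R_inner film = 1/(h_i·A) = 1/(16×13.3) = 0.004699 K/W
R_copper = L/(kA) = 0.0029/(393×13.3) = 5.548×10^-7 K/W
R_expanded polystyrene = L/(kA) = 0.03/(0.04×13.3) = 0.05639 K/W
R_plasterboard = L/(kA) = 0.165/(0.164×13.3) = 0.07565 K/W
R_outer film = 1/(h_o·A) = 1/(14.3×13.3) = 0.005258 K/W
R_total = 0.142 K/W
Q = ΔT / R_total = 20 / 0.142

Q ≈ 141 W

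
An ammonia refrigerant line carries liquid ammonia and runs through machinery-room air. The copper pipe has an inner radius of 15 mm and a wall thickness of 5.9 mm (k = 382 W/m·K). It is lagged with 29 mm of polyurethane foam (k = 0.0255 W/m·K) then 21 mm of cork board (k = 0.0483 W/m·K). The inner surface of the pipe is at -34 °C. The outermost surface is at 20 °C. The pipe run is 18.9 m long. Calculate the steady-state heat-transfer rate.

Treating each annulus and film as a series resistance:
R_copper pipe wall = ln(20.9/15)/(2π×382×18.9) = 7.312×10^-6 K/W
R_polyurethane foam = ln(49.9/20.9)/(2π×0.0255×18.9) = 0.2874 K/W
R_cork board = ln(70.9/49.9)/(2π×0.0483×18.9) = 0.06124 K/W
R_total = 0.3486 K/W
Q = ΔT/R_total = 54/0.3486

Q ≈ 155 W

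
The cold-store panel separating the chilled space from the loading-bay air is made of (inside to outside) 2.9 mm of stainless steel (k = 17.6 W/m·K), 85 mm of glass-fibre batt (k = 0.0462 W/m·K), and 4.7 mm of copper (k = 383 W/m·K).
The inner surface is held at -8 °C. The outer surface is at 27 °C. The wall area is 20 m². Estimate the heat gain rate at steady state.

Model the wall as resistances in series:
R_stainless steel = L/(kA) = 0.0029/(17.6×20) = 8.239×10^-6 K/W
R_glass-fibre batt = L/(kA) = 0.085/(0.0462×20) = 0.09199 K/W
R_copper = L/(kA) = 0.0047/(383×20) = 6.136×10^-7 K/W
R_total = 0.092 K/W
Q = ΔT / R_total = 35 / 0.092

Q ≈ 380 W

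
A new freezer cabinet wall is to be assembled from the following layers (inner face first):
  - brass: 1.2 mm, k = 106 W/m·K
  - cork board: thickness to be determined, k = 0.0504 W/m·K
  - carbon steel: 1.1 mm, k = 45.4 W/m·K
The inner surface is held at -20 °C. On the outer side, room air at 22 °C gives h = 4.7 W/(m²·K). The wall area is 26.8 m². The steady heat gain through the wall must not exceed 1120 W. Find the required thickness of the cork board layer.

Using the resistance-network approach (series):
R_brass = L/(kA) = 0.0012/(106×26.8) = 4.224×10^-7 K/W
R_carbon steel = L/(kA) = 0.0011/(45.4×26.8) = 9.041×10^-7 K/W
R_outer film = 1/(h_o·A) = 1/(4.7×26.8) = 0.007939 K/W
Sum of the known resistances R_other = 0.00794 K/W
Required total resistance R_tot = ΔT/Q_allow = 42/1120 = 0.0375 K/W
R_cork board = R_tot − R_other = 0.02956 K/W
L = R·k·A = 0.02956×0.0504×26.8

L ≈ 39.9 mm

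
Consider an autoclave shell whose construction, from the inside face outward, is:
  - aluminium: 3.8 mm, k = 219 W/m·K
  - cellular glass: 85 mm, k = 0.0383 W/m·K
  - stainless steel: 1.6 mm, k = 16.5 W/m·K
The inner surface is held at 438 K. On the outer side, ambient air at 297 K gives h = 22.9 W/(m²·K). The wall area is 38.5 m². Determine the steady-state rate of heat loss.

Thermal resistances in series:
R_aluminium = L/(kA) = 0.0038/(219×38.5) = 4.507×10^-7 K/W
R_cellular glass = L/(kA) = 0.085/(0.0383×38.5) = 0.05764 K/W
R_stainless steel = L/(kA) = 0.0016/(16.5×38.5) = 2.519×10^-6 K/W
R_outer film = 1/(h_o·A) = 1/(22.9×38.5) = 0.001134 K/W
R_total = 0.05878 K/W
Q = ΔT / R_total = 141 / 0.05878

Q ≈ 2400 W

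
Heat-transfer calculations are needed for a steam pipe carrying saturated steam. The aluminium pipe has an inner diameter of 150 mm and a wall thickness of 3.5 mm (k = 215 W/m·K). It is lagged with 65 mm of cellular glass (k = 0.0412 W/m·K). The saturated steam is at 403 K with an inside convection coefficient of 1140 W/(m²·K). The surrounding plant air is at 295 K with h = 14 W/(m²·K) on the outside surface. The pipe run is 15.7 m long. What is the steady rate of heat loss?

For a radial system each layer contributes R = ln(r_out/r_in)/(2πkL); films add R = 1/(hA).
R_inner film = 1/(h_i·2πr₁L) = 1/(1140×2π×0.075×15.7) = 1.186×10^-4 K/W
R_aluminium pipe wall = ln(78.5/75)/(2π×215×15.7) = 2.151×10^-6 K/W
R_cellular glass = ln(143.5/78.5)/(2π×0.0412×15.7) = 0.1484 K/W
R_outer film = 1/(h_o·2πr_oL) = 1/(14×2π×0.1435×15.7) = 0.005046 K/W
R_total = 0.1536 K/W
Q = ΔT/R_total = 108/0.1536

Q ≈ 703 W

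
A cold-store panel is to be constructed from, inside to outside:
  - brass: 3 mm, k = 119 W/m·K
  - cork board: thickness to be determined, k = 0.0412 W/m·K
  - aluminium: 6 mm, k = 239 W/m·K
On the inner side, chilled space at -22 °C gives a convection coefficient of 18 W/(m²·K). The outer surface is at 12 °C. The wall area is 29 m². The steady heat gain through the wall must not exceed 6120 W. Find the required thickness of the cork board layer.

Model the wall as resistances in series:
R_inner film = 1/(h_i·A) = 1/(18×29) = 0.001916 K/W
R_brass = L/(kA) = 0.003/(119×29) = 8.693×10^-7 K/W
R_aluminium = L/(kA) = 0.006/(239×29) = 8.657×10^-7 K/W
Sum of the known resistances R_other = 0.001917 K/W
Required total resistance R_tot = ΔT/Q_allow = 34/6120 = 0.005556 K/W
R_cork board = R_tot − R_other = 0.003638 K/W
L = R·k·A = 0.003638×0.0412×29

L ≈ 4.35 mm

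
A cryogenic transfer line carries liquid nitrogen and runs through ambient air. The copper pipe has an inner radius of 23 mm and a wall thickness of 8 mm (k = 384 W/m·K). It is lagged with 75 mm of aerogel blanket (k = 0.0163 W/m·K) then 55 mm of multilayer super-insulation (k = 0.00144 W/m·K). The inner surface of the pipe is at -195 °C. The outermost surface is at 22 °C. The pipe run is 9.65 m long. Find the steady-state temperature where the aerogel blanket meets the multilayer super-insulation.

Cylindrical conduction, so R = ln(r₂/r₁)/(2πkL) per layer, in series:
R_copper pipe wall = ln(31/23)/(2π×384×9.65) = 1.282×10^-5 K/W
R_aerogel blanket = ln(106/31)/(2π×0.0163×9.65) = 1.244 K/W
R_multilayer super-insulation = ln(161/106)/(2π×0.00144×9.65) = 4.787 K/W
R_total = 6.031 K/W
Q = ΔT/R_total = 217/6.031
Q = 36 W
T_interface = T_inner + Q·ΣR(inner→interface) = -195 + 36×1.244

T ≈ -150 °C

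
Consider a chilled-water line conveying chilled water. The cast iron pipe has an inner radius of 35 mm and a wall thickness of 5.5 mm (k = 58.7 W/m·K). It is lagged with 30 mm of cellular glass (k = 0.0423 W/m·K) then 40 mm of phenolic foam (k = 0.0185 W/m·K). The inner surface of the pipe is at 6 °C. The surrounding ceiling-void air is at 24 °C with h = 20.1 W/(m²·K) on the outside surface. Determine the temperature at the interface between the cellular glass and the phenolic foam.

For a radial system each layer contributes R = ln(r_out/r_in)/(2πkL); films add R = 1/(hA).
R_cast iron pipe wall = ln(40.5/35)/(2π×58.7×1) = 3.957×10^-4 K/W
R_cellular glass = ln(70.5/40.5)/(2π×0.0423×1) = 2.086 K/W
R_phenolic foam = ln(110.5/70.5)/(2π×0.0185×1) = 3.866 K/W
R_outer film = 1/(h_o·2πr_oL) = 1/(20.1×2π×0.1105×1) = 0.07166 K/W
R_total = 6.024 K/W
Q = ΔT/R_total = 18/6.024
Q = 2.99 W/m
T_interface = T_inner + Q·ΣR(inner→interface) = 6 + 2.99×2.086

T ≈ 12.2 °C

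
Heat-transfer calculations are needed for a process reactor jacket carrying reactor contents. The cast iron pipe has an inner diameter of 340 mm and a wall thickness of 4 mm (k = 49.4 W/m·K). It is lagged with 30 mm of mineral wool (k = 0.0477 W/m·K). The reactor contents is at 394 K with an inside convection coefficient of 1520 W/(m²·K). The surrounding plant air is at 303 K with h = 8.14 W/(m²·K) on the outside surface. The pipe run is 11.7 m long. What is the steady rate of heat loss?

Q ≈ 1700 W

Treating each annulus and film as a series resistance:
R_inner film = 1/(h_i·2πr₁L) = 1/(1520×2π×0.17×11.7) = 5.264×10^-5 K/W
R_cast iron pipe wall = ln(174/170)/(2π×49.4×11.7) = 6.404×10^-6 K/W
R_mineral wool = ln(204/174)/(2π×0.0477×11.7) = 0.04536 K/W
R_outer film = 1/(h_o·2πr_oL) = 1/(8.14×2π×0.204×11.7) = 0.008192 K/W
R_total = 0.05361 K/W
Q = ΔT/R_total = 91/0.05361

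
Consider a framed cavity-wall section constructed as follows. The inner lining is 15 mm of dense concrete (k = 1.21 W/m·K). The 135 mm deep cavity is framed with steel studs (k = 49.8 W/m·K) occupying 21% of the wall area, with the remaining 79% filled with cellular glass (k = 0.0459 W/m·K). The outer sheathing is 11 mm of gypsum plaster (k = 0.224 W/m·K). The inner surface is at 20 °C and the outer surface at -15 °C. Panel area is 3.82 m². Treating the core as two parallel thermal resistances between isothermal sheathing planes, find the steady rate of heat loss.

Q ≈ 1800 W

Sheathing layers in series; stud and cavity paths in parallel between them.
R_inner = 0.015/(1.21×3.82) = 0.003245 K/W
R_stud  = 0.135/(49.8×0.21×3.82) = 0.003379 K/W
R_cav   = 0.135/(0.0459×0.79×3.82) = 0.9746 K/W
1/R_core = 1/R_stud + 1/R_cav → R_core = 0.003368 K/W
R_outer = 0.011/(0.224×3.82) = 0.01286 K/W
R_total = 0.01947 K/W
Q = ΔT/R_total = 35/0.01947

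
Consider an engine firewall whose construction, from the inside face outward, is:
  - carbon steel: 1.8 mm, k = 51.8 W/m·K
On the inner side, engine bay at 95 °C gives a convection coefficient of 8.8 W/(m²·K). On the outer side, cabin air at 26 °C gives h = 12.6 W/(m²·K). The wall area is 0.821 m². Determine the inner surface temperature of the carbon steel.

T ≈ 54.4 °C

Thermal resistances in series:
R_inner film = 1/(h_i·A) = 1/(8.8×0.821) = 0.1384 K/W
R_carbon steel = L/(kA) = 0.0018/(51.8×0.821) = 4.233×10^-5 K/W
R_outer film = 1/(h_o·A) = 1/(12.6×0.821) = 0.09667 K/W
R_total = 0.2351 K/W;  Q = ΔT/R_total = 69/0.2351 = 293.5 W
T_interface = T_inner − Q·ΣR(inner→interface) = 95 − 293×0.1384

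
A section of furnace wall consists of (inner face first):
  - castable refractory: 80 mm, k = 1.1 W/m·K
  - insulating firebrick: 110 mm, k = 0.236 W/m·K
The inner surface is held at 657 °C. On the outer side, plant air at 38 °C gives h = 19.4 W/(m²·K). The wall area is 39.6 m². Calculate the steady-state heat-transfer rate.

Q ≈ 41500 W

Thermal resistances in series:
R_castable refractory = L/(kA) = 0.08/(1.1×39.6) = 0.001837 K/W
R_insulating firebrick = L/(kA) = 0.11/(0.236×39.6) = 0.01177 K/W
R_outer film = 1/(h_o·A) = 1/(19.4×39.6) = 0.001302 K/W
R_total = 0.01491 K/W
Q = ΔT / R_total = 619 / 0.01491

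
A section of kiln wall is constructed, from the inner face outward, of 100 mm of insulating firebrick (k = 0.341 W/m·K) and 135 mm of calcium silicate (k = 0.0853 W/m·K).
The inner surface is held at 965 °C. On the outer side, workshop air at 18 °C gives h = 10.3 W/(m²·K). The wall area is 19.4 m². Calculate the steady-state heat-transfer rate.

Q ≈ 9310 W

Treating each layer as a thermal resistance in series:
R_insulating firebrick = L/(kA) = 0.1/(0.341×19.4) = 0.01512 K/W
R_calcium silicate = L/(kA) = 0.135/(0.0853×19.4) = 0.08158 K/W
R_outer film = 1/(h_o·A) = 1/(10.3×19.4) = 0.005005 K/W
R_total = 0.1017 K/W
Q = ΔT / R_total = 947 / 0.1017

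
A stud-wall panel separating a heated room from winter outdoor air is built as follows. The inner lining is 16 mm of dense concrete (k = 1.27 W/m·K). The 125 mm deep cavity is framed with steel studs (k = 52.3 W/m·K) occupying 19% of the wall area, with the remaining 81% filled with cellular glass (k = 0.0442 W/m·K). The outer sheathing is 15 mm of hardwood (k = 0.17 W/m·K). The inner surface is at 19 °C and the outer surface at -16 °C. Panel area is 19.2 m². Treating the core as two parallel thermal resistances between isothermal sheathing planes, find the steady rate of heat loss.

Q ≈ 5930 W

Sheathing layers in series; stud and cavity paths in parallel between them.
R_inner = 0.016/(1.27×19.2) = 6.562×10^-4 K/W
R_stud  = 0.125/(52.3×0.19×19.2) = 6.552×10^-4 K/W
R_cav   = 0.125/(0.0442×0.81×19.2) = 0.1818 K/W
1/R_core = 1/R_stud + 1/R_cav → R_core = 6.528×10^-4 K/W
R_outer = 0.015/(0.17×19.2) = 0.004596 K/W
R_total = 0.005905 K/W
Q = ΔT/R_total = 35/0.005905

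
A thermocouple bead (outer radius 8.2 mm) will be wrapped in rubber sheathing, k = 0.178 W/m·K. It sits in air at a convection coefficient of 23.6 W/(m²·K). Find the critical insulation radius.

For a sphere r_cr = 2k/h = 2×0.178/23.6
r_cr = 15.1 mm; since the bare radius (8.2 mm) is below r_cr, adding a thin layer of insulation will *increase* heat loss.

r_cr ≈ 15.1 mm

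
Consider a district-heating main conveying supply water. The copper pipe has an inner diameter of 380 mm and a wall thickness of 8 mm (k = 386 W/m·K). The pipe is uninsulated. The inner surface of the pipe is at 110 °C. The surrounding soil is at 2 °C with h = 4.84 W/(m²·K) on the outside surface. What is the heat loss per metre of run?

For a radial system each layer contributes R = ln(r_out/r_in)/(2πkL); films add R = 1/(hA).
R_copper pipe wall = ln(198/190)/(2π×386×1) = 1.701×10^-5 K/W
R_outer film = 1/(h_o·2πr_oL) = 1/(4.84×2π×0.198×1) = 0.1661 K/W
R_total = 0.1661 K/W
Q = ΔT/R_total = 108/0.1661

q′ ≈ 650 W/m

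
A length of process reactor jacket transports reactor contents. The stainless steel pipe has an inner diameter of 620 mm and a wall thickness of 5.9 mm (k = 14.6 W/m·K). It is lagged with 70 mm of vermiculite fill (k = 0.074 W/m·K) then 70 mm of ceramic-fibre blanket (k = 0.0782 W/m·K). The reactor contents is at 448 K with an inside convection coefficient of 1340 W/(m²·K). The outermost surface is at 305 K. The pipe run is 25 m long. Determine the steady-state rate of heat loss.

Q ≈ 4640 W

Per-layer cylindrical resistances, series-summed:
R_inner film = 1/(h_i·2πr₁L) = 1/(1340×2π×0.31×25) = 1.533×10^-5 K/W
R_stainless steel pipe wall = ln(315.9/310)/(2π×14.6×25) = 8.221×10^-6 K/W
R_vermiculite fill = ln(385.9/315.9)/(2π×0.074×25) = 0.01722 K/W
R_ceramic-fibre blanket = ln(455.9/385.9)/(2π×0.0782×25) = 0.01357 K/W
R_total = 0.03081 K/W
Q = ΔT/R_total = 143/0.03081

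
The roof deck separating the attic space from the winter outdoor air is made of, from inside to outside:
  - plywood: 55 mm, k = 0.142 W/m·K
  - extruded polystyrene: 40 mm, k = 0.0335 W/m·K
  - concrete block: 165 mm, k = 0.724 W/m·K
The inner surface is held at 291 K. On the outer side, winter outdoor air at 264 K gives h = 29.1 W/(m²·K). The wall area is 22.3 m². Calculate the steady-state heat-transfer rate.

Q ≈ 327 W

Treating each layer as a thermal resistance in series:
R_plywood = L/(kA) = 0.055/(0.142×22.3) = 0.01737 K/W
R_extruded polystyrene = L/(kA) = 0.04/(0.0335×22.3) = 0.05354 K/W
R_concrete block = L/(kA) = 0.165/(0.724×22.3) = 0.01022 K/W
R_outer film = 1/(h_o·A) = 1/(29.1×22.3) = 0.001541 K/W
R_total = 0.08267 K/W
Q = ΔT / R_total = 27 / 0.08267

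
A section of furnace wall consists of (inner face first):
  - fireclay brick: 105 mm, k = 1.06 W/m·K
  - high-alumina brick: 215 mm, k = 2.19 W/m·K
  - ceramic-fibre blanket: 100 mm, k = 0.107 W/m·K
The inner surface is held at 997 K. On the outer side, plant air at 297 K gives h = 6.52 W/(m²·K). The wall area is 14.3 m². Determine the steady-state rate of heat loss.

Treating each layer as a thermal resistance in series:
R_fireclay brick = L/(kA) = 0.105/(1.06×14.3) = 0.006927 K/W
R_high-alumina brick = L/(kA) = 0.215/(2.19×14.3) = 0.006865 K/W
R_ceramic-fibre blanket = L/(kA) = 0.1/(0.107×14.3) = 0.06536 K/W
R_outer film = 1/(h_o·A) = 1/(6.52×14.3) = 0.01073 K/W
R_total = 0.08987 K/W
Q = ΔT / R_total = 700 / 0.08987

Q ≈ 7790 W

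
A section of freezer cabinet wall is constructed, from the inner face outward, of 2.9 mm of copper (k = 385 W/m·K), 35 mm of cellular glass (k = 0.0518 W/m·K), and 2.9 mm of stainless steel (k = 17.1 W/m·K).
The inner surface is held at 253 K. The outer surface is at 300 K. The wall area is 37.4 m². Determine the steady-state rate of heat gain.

Treating each layer as a thermal resistance in series:
R_copper = L/(kA) = 0.0029/(385×37.4) = 2.014×10^-7 K/W
R_cellular glass = L/(kA) = 0.035/(0.0518×37.4) = 0.01807 K/W
R_stainless steel = L/(kA) = 0.0029/(17.1×37.4) = 4.535×10^-6 K/W
R_total = 0.01807 K/W
Q = ΔT / R_total = 47 / 0.01807

Q ≈ 2600 W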